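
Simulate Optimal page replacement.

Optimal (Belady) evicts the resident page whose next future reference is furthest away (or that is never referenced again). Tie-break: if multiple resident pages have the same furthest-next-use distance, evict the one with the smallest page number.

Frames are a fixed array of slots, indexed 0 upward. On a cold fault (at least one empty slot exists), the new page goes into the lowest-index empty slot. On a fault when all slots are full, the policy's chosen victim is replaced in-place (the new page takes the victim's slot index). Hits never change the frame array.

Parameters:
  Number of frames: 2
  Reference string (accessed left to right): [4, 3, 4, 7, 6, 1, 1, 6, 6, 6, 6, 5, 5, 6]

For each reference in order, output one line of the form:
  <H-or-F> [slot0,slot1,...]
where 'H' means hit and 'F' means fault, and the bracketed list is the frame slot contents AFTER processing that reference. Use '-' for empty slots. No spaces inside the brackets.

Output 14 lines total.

F [4,-]
F [4,3]
H [4,3]
F [4,7]
F [6,7]
F [6,1]
H [6,1]
H [6,1]
H [6,1]
H [6,1]
H [6,1]
F [6,5]
H [6,5]
H [6,5]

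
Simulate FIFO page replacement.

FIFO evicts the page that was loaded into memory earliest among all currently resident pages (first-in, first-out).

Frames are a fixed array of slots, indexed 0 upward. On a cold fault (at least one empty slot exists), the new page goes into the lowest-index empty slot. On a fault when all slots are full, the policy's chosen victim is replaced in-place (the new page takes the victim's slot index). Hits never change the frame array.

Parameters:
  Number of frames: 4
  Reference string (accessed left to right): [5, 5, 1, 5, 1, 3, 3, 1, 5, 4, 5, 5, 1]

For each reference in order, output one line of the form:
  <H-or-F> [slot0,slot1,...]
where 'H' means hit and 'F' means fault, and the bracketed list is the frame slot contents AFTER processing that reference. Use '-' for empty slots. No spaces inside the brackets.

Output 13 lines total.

F [5,-,-,-]
H [5,-,-,-]
F [5,1,-,-]
H [5,1,-,-]
H [5,1,-,-]
F [5,1,3,-]
H [5,1,3,-]
H [5,1,3,-]
H [5,1,3,-]
F [5,1,3,4]
H [5,1,3,4]
H [5,1,3,4]
H [5,1,3,4]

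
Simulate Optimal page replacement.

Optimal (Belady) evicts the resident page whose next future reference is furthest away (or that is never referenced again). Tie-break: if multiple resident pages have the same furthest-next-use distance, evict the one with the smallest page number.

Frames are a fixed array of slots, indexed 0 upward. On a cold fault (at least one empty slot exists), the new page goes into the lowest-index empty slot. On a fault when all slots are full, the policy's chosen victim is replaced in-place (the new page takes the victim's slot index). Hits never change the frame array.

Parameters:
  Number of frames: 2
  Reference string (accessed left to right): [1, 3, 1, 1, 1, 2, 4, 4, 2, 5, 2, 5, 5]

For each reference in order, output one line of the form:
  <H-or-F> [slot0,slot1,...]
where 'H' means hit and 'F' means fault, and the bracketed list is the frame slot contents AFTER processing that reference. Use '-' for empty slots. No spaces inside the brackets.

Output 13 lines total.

F [1,-]
F [1,3]
H [1,3]
H [1,3]
H [1,3]
F [2,3]
F [2,4]
H [2,4]
H [2,4]
F [2,5]
H [2,5]
H [2,5]
H [2,5]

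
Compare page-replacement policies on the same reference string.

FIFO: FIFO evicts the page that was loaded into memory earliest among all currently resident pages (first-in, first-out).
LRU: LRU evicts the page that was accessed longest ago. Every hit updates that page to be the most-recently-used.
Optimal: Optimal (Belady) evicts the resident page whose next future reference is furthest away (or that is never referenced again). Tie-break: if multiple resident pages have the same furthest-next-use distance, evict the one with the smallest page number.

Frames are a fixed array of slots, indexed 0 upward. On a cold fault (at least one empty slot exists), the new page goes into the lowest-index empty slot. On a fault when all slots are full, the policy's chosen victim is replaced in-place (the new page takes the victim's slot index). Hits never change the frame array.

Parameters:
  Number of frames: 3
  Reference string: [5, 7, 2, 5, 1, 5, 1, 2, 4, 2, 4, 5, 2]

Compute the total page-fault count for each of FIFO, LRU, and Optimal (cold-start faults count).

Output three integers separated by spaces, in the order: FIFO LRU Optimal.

--- FIFO ---
  step 0: ref 5 -> FAULT, frames=[5,-,-] (faults so far: 1)
  step 1: ref 7 -> FAULT, frames=[5,7,-] (faults so far: 2)
  step 2: ref 2 -> FAULT, frames=[5,7,2] (faults so far: 3)
  step 3: ref 5 -> HIT, frames=[5,7,2] (faults so far: 3)
  step 4: ref 1 -> FAULT, evict 5, frames=[1,7,2] (faults so far: 4)
  step 5: ref 5 -> FAULT, evict 7, frames=[1,5,2] (faults so far: 5)
  step 6: ref 1 -> HIT, frames=[1,5,2] (faults so far: 5)
  step 7: ref 2 -> HIT, frames=[1,5,2] (faults so far: 5)
  step 8: ref 4 -> FAULT, evict 2, frames=[1,5,4] (faults so far: 6)
  step 9: ref 2 -> FAULT, evict 1, frames=[2,5,4] (faults so far: 7)
  step 10: ref 4 -> HIT, frames=[2,5,4] (faults so far: 7)
  step 11: ref 5 -> HIT, frames=[2,5,4] (faults so far: 7)
  step 12: ref 2 -> HIT, frames=[2,5,4] (faults so far: 7)
  FIFO total faults: 7
--- LRU ---
  step 0: ref 5 -> FAULT, frames=[5,-,-] (faults so far: 1)
  step 1: ref 7 -> FAULT, frames=[5,7,-] (faults so far: 2)
  step 2: ref 2 -> FAULT, frames=[5,7,2] (faults so far: 3)
  step 3: ref 5 -> HIT, frames=[5,7,2] (faults so far: 3)
  step 4: ref 1 -> FAULT, evict 7, frames=[5,1,2] (faults so far: 4)
  step 5: ref 5 -> HIT, frames=[5,1,2] (faults so far: 4)
  step 6: ref 1 -> HIT, frames=[5,1,2] (faults so far: 4)
  step 7: ref 2 -> HIT, frames=[5,1,2] (faults so far: 4)
  step 8: ref 4 -> FAULT, evict 5, frames=[4,1,2] (faults so far: 5)
  step 9: ref 2 -> HIT, frames=[4,1,2] (faults so far: 5)
  step 10: ref 4 -> HIT, frames=[4,1,2] (faults so far: 5)
  step 11: ref 5 -> FAULT, evict 1, frames=[4,5,2] (faults so far: 6)
  step 12: ref 2 -> HIT, frames=[4,5,2] (faults so far: 6)
  LRU total faults: 6
--- Optimal ---
  step 0: ref 5 -> FAULT, frames=[5,-,-] (faults so far: 1)
  step 1: ref 7 -> FAULT, frames=[5,7,-] (faults so far: 2)
  step 2: ref 2 -> FAULT, frames=[5,7,2] (faults so far: 3)
  step 3: ref 5 -> HIT, frames=[5,7,2] (faults so far: 3)
  step 4: ref 1 -> FAULT, evict 7, frames=[5,1,2] (faults so far: 4)
  step 5: ref 5 -> HIT, frames=[5,1,2] (faults so far: 4)
  step 6: ref 1 -> HIT, frames=[5,1,2] (faults so far: 4)
  step 7: ref 2 -> HIT, frames=[5,1,2] (faults so far: 4)
  step 8: ref 4 -> FAULT, evict 1, frames=[5,4,2] (faults so far: 5)
  step 9: ref 2 -> HIT, frames=[5,4,2] (faults so far: 5)
  step 10: ref 4 -> HIT, frames=[5,4,2] (faults so far: 5)
  step 11: ref 5 -> HIT, frames=[5,4,2] (faults so far: 5)
  step 12: ref 2 -> HIT, frames=[5,4,2] (faults so far: 5)
  Optimal total faults: 5

Answer: 7 6 5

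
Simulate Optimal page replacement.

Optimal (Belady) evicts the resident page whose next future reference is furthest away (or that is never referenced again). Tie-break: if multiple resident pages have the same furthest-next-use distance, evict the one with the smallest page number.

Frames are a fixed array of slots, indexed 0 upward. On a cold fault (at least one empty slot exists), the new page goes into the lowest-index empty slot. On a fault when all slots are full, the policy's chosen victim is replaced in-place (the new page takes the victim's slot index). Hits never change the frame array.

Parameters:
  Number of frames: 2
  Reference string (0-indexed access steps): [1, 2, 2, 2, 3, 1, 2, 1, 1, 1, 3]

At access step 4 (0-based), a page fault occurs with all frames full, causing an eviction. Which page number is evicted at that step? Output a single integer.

Answer: 2

Derivation:
Step 0: ref 1 -> FAULT, frames=[1,-]
Step 1: ref 2 -> FAULT, frames=[1,2]
Step 2: ref 2 -> HIT, frames=[1,2]
Step 3: ref 2 -> HIT, frames=[1,2]
Step 4: ref 3 -> FAULT, evict 2, frames=[1,3]
At step 4: evicted page 2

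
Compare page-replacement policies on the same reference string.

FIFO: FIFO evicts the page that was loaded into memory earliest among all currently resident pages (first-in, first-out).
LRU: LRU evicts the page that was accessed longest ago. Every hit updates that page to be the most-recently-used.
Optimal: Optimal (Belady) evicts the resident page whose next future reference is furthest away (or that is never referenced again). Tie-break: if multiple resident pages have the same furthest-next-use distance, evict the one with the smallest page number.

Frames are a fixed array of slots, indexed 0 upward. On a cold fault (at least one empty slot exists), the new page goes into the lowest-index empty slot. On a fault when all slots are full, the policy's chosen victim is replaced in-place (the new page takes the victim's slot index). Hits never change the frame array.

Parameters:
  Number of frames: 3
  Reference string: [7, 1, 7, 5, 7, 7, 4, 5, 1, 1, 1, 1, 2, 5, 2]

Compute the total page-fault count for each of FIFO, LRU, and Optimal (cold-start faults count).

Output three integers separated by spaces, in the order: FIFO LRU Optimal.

--- FIFO ---
  step 0: ref 7 -> FAULT, frames=[7,-,-] (faults so far: 1)
  step 1: ref 1 -> FAULT, frames=[7,1,-] (faults so far: 2)
  step 2: ref 7 -> HIT, frames=[7,1,-] (faults so far: 2)
  step 3: ref 5 -> FAULT, frames=[7,1,5] (faults so far: 3)
  step 4: ref 7 -> HIT, frames=[7,1,5] (faults so far: 3)
  step 5: ref 7 -> HIT, frames=[7,1,5] (faults so far: 3)
  step 6: ref 4 -> FAULT, evict 7, frames=[4,1,5] (faults so far: 4)
  step 7: ref 5 -> HIT, frames=[4,1,5] (faults so far: 4)
  step 8: ref 1 -> HIT, frames=[4,1,5] (faults so far: 4)
  step 9: ref 1 -> HIT, frames=[4,1,5] (faults so far: 4)
  step 10: ref 1 -> HIT, frames=[4,1,5] (faults so far: 4)
  step 11: ref 1 -> HIT, frames=[4,1,5] (faults so far: 4)
  step 12: ref 2 -> FAULT, evict 1, frames=[4,2,5] (faults so far: 5)
  step 13: ref 5 -> HIT, frames=[4,2,5] (faults so far: 5)
  step 14: ref 2 -> HIT, frames=[4,2,5] (faults so far: 5)
  FIFO total faults: 5
--- LRU ---
  step 0: ref 7 -> FAULT, frames=[7,-,-] (faults so far: 1)
  step 1: ref 1 -> FAULT, frames=[7,1,-] (faults so far: 2)
  step 2: ref 7 -> HIT, frames=[7,1,-] (faults so far: 2)
  step 3: ref 5 -> FAULT, frames=[7,1,5] (faults so far: 3)
  step 4: ref 7 -> HIT, frames=[7,1,5] (faults so far: 3)
  step 5: ref 7 -> HIT, frames=[7,1,5] (faults so far: 3)
  step 6: ref 4 -> FAULT, evict 1, frames=[7,4,5] (faults so far: 4)
  step 7: ref 5 -> HIT, frames=[7,4,5] (faults so far: 4)
  step 8: ref 1 -> FAULT, evict 7, frames=[1,4,5] (faults so far: 5)
  step 9: ref 1 -> HIT, frames=[1,4,5] (faults so far: 5)
  step 10: ref 1 -> HIT, frames=[1,4,5] (faults so far: 5)
  step 11: ref 1 -> HIT, frames=[1,4,5] (faults so far: 5)
  step 12: ref 2 -> FAULT, evict 4, frames=[1,2,5] (faults so far: 6)
  step 13: ref 5 -> HIT, frames=[1,2,5] (faults so far: 6)
  step 14: ref 2 -> HIT, frames=[1,2,5] (faults so far: 6)
  LRU total faults: 6
--- Optimal ---
  step 0: ref 7 -> FAULT, frames=[7,-,-] (faults so far: 1)
  step 1: ref 1 -> FAULT, frames=[7,1,-] (faults so far: 2)
  step 2: ref 7 -> HIT, frames=[7,1,-] (faults so far: 2)
  step 3: ref 5 -> FAULT, frames=[7,1,5] (faults so far: 3)
  step 4: ref 7 -> HIT, frames=[7,1,5] (faults so far: 3)
  step 5: ref 7 -> HIT, frames=[7,1,5] (faults so far: 3)
  step 6: ref 4 -> FAULT, evict 7, frames=[4,1,5] (faults so far: 4)
  step 7: ref 5 -> HIT, frames=[4,1,5] (faults so far: 4)
  step 8: ref 1 -> HIT, frames=[4,1,5] (faults so far: 4)
  step 9: ref 1 -> HIT, frames=[4,1,5] (faults so far: 4)
  step 10: ref 1 -> HIT, frames=[4,1,5] (faults so far: 4)
  step 11: ref 1 -> HIT, frames=[4,1,5] (faults so far: 4)
  step 12: ref 2 -> FAULT, evict 1, frames=[4,2,5] (faults so far: 5)
  step 13: ref 5 -> HIT, frames=[4,2,5] (faults so far: 5)
  step 14: ref 2 -> HIT, frames=[4,2,5] (faults so far: 5)
  Optimal total faults: 5

Answer: 5 6 5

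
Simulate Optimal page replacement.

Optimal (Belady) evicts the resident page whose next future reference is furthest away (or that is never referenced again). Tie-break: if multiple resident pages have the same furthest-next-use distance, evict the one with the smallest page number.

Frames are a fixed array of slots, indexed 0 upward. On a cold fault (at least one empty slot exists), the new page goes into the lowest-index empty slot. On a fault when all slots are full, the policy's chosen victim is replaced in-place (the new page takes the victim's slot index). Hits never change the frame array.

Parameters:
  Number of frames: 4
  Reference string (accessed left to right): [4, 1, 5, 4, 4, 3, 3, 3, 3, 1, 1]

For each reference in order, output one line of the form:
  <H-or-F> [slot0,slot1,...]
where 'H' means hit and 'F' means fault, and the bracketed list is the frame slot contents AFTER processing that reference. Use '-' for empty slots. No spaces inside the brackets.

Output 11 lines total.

F [4,-,-,-]
F [4,1,-,-]
F [4,1,5,-]
H [4,1,5,-]
H [4,1,5,-]
F [4,1,5,3]
H [4,1,5,3]
H [4,1,5,3]
H [4,1,5,3]
H [4,1,5,3]
H [4,1,5,3]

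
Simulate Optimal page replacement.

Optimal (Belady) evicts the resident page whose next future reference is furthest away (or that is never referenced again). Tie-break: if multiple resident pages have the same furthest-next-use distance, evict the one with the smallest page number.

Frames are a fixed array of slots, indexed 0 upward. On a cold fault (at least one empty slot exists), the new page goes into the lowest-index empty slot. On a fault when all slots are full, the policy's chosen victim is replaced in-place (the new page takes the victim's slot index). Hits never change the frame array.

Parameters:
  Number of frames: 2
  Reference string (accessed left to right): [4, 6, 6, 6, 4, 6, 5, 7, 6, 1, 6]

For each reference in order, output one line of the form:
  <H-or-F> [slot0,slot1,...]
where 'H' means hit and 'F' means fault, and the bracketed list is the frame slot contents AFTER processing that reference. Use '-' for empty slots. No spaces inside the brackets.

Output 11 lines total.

F [4,-]
F [4,6]
H [4,6]
H [4,6]
H [4,6]
H [4,6]
F [5,6]
F [7,6]
H [7,6]
F [1,6]
H [1,6]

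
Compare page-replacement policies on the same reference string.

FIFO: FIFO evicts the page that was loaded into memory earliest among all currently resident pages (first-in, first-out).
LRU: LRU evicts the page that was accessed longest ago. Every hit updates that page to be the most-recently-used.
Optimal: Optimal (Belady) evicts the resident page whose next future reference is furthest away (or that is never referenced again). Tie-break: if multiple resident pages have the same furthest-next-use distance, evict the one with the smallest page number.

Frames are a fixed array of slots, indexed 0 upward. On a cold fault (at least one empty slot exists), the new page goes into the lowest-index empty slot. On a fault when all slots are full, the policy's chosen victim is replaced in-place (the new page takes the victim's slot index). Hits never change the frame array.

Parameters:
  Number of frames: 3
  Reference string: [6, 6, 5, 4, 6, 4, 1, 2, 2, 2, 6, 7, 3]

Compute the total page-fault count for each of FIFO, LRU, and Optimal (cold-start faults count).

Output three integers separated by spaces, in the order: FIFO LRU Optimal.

--- FIFO ---
  step 0: ref 6 -> FAULT, frames=[6,-,-] (faults so far: 1)
  step 1: ref 6 -> HIT, frames=[6,-,-] (faults so far: 1)
  step 2: ref 5 -> FAULT, frames=[6,5,-] (faults so far: 2)
  step 3: ref 4 -> FAULT, frames=[6,5,4] (faults so far: 3)
  step 4: ref 6 -> HIT, frames=[6,5,4] (faults so far: 3)
  step 5: ref 4 -> HIT, frames=[6,5,4] (faults so far: 3)
  step 6: ref 1 -> FAULT, evict 6, frames=[1,5,4] (faults so far: 4)
  step 7: ref 2 -> FAULT, evict 5, frames=[1,2,4] (faults so far: 5)
  step 8: ref 2 -> HIT, frames=[1,2,4] (faults so far: 5)
  step 9: ref 2 -> HIT, frames=[1,2,4] (faults so far: 5)
  step 10: ref 6 -> FAULT, evict 4, frames=[1,2,6] (faults so far: 6)
  step 11: ref 7 -> FAULT, evict 1, frames=[7,2,6] (faults so far: 7)
  step 12: ref 3 -> FAULT, evict 2, frames=[7,3,6] (faults so far: 8)
  FIFO total faults: 8
--- LRU ---
  step 0: ref 6 -> FAULT, frames=[6,-,-] (faults so far: 1)
  step 1: ref 6 -> HIT, frames=[6,-,-] (faults so far: 1)
  step 2: ref 5 -> FAULT, frames=[6,5,-] (faults so far: 2)
  step 3: ref 4 -> FAULT, frames=[6,5,4] (faults so far: 3)
  step 4: ref 6 -> HIT, frames=[6,5,4] (faults so far: 3)
  step 5: ref 4 -> HIT, frames=[6,5,4] (faults so far: 3)
  step 6: ref 1 -> FAULT, evict 5, frames=[6,1,4] (faults so far: 4)
  step 7: ref 2 -> FAULT, evict 6, frames=[2,1,4] (faults so far: 5)
  step 8: ref 2 -> HIT, frames=[2,1,4] (faults so far: 5)
  step 9: ref 2 -> HIT, frames=[2,1,4] (faults so far: 5)
  step 10: ref 6 -> FAULT, evict 4, frames=[2,1,6] (faults so far: 6)
  step 11: ref 7 -> FAULT, evict 1, frames=[2,7,6] (faults so far: 7)
  step 12: ref 3 -> FAULT, evict 2, frames=[3,7,6] (faults so far: 8)
  LRU total faults: 8
--- Optimal ---
  step 0: ref 6 -> FAULT, frames=[6,-,-] (faults so far: 1)
  step 1: ref 6 -> HIT, frames=[6,-,-] (faults so far: 1)
  step 2: ref 5 -> FAULT, frames=[6,5,-] (faults so far: 2)
  step 3: ref 4 -> FAULT, frames=[6,5,4] (faults so far: 3)
  step 4: ref 6 -> HIT, frames=[6,5,4] (faults so far: 3)
  step 5: ref 4 -> HIT, frames=[6,5,4] (faults so far: 3)
  step 6: ref 1 -> FAULT, evict 4, frames=[6,5,1] (faults so far: 4)
  step 7: ref 2 -> FAULT, evict 1, frames=[6,5,2] (faults so far: 5)
  step 8: ref 2 -> HIT, frames=[6,5,2] (faults so far: 5)
  step 9: ref 2 -> HIT, frames=[6,5,2] (faults so far: 5)
  step 10: ref 6 -> HIT, frames=[6,5,2] (faults so far: 5)
  step 11: ref 7 -> FAULT, evict 2, frames=[6,5,7] (faults so far: 6)
  step 12: ref 3 -> FAULT, evict 5, frames=[6,3,7] (faults so far: 7)
  Optimal total faults: 7

Answer: 8 8 7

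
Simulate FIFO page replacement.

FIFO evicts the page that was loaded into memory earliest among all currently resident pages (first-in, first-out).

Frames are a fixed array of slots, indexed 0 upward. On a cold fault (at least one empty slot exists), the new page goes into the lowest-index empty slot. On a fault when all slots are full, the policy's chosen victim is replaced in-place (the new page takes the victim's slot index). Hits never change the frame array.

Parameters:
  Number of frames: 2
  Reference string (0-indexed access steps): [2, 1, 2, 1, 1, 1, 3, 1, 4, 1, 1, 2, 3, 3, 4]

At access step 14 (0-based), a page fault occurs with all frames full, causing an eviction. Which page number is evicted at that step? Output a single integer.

Answer: 2

Derivation:
Step 0: ref 2 -> FAULT, frames=[2,-]
Step 1: ref 1 -> FAULT, frames=[2,1]
Step 2: ref 2 -> HIT, frames=[2,1]
Step 3: ref 1 -> HIT, frames=[2,1]
Step 4: ref 1 -> HIT, frames=[2,1]
Step 5: ref 1 -> HIT, frames=[2,1]
Step 6: ref 3 -> FAULT, evict 2, frames=[3,1]
Step 7: ref 1 -> HIT, frames=[3,1]
Step 8: ref 4 -> FAULT, evict 1, frames=[3,4]
Step 9: ref 1 -> FAULT, evict 3, frames=[1,4]
Step 10: ref 1 -> HIT, frames=[1,4]
Step 11: ref 2 -> FAULT, evict 4, frames=[1,2]
Step 12: ref 3 -> FAULT, evict 1, frames=[3,2]
Step 13: ref 3 -> HIT, frames=[3,2]
Step 14: ref 4 -> FAULT, evict 2, frames=[3,4]
At step 14: evicted page 2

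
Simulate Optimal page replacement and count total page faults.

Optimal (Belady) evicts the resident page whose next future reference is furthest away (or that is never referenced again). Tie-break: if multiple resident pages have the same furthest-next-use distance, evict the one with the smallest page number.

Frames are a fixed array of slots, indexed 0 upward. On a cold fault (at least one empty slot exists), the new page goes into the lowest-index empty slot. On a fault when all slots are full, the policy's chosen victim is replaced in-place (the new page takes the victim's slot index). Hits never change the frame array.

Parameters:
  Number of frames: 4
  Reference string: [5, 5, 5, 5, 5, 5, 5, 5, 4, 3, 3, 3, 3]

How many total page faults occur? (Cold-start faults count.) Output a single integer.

Step 0: ref 5 → FAULT, frames=[5,-,-,-]
Step 1: ref 5 → HIT, frames=[5,-,-,-]
Step 2: ref 5 → HIT, frames=[5,-,-,-]
Step 3: ref 5 → HIT, frames=[5,-,-,-]
Step 4: ref 5 → HIT, frames=[5,-,-,-]
Step 5: ref 5 → HIT, frames=[5,-,-,-]
Step 6: ref 5 → HIT, frames=[5,-,-,-]
Step 7: ref 5 → HIT, frames=[5,-,-,-]
Step 8: ref 4 → FAULT, frames=[5,4,-,-]
Step 9: ref 3 → FAULT, frames=[5,4,3,-]
Step 10: ref 3 → HIT, frames=[5,4,3,-]
Step 11: ref 3 → HIT, frames=[5,4,3,-]
Step 12: ref 3 → HIT, frames=[5,4,3,-]
Total faults: 3

Answer: 3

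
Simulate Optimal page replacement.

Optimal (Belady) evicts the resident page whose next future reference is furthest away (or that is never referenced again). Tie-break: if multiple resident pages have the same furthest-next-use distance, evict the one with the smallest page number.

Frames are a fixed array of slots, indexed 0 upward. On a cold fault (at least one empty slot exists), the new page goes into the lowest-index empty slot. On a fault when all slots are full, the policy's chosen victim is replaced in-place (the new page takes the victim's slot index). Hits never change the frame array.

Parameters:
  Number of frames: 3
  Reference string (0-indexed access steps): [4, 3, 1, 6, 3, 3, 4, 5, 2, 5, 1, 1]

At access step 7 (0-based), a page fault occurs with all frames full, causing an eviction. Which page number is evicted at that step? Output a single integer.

Step 0: ref 4 -> FAULT, frames=[4,-,-]
Step 1: ref 3 -> FAULT, frames=[4,3,-]
Step 2: ref 1 -> FAULT, frames=[4,3,1]
Step 3: ref 6 -> FAULT, evict 1, frames=[4,3,6]
Step 4: ref 3 -> HIT, frames=[4,3,6]
Step 5: ref 3 -> HIT, frames=[4,3,6]
Step 6: ref 4 -> HIT, frames=[4,3,6]
Step 7: ref 5 -> FAULT, evict 3, frames=[4,5,6]
At step 7: evicted page 3

Answer: 3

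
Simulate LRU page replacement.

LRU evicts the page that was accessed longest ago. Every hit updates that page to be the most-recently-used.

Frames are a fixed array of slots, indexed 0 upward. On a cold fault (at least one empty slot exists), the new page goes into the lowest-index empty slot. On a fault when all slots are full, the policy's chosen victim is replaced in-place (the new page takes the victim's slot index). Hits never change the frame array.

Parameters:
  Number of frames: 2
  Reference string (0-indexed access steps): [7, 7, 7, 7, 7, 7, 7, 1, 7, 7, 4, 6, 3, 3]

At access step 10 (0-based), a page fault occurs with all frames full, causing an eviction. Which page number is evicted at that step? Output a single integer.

Step 0: ref 7 -> FAULT, frames=[7,-]
Step 1: ref 7 -> HIT, frames=[7,-]
Step 2: ref 7 -> HIT, frames=[7,-]
Step 3: ref 7 -> HIT, frames=[7,-]
Step 4: ref 7 -> HIT, frames=[7,-]
Step 5: ref 7 -> HIT, frames=[7,-]
Step 6: ref 7 -> HIT, frames=[7,-]
Step 7: ref 1 -> FAULT, frames=[7,1]
Step 8: ref 7 -> HIT, frames=[7,1]
Step 9: ref 7 -> HIT, frames=[7,1]
Step 10: ref 4 -> FAULT, evict 1, frames=[7,4]
At step 10: evicted page 1

Answer: 1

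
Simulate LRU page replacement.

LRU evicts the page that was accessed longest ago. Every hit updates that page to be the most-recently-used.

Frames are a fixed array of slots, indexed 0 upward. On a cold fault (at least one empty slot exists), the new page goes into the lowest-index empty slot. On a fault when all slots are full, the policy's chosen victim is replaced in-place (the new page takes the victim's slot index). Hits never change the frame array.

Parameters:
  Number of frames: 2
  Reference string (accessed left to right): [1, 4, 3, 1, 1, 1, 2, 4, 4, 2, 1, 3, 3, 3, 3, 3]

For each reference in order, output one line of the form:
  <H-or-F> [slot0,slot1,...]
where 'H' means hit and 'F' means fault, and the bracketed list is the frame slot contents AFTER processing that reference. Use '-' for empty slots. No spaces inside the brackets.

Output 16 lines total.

F [1,-]
F [1,4]
F [3,4]
F [3,1]
H [3,1]
H [3,1]
F [2,1]
F [2,4]
H [2,4]
H [2,4]
F [2,1]
F [3,1]
H [3,1]
H [3,1]
H [3,1]
H [3,1]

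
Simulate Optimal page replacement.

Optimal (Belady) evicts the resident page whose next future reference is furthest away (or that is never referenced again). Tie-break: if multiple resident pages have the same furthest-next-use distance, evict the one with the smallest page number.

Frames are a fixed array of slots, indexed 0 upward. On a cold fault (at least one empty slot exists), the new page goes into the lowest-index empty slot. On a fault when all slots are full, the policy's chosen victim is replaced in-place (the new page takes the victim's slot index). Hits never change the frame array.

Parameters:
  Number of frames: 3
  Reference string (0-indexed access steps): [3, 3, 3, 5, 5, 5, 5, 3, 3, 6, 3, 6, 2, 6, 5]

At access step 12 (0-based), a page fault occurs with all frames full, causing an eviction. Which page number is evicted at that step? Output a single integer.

Answer: 3

Derivation:
Step 0: ref 3 -> FAULT, frames=[3,-,-]
Step 1: ref 3 -> HIT, frames=[3,-,-]
Step 2: ref 3 -> HIT, frames=[3,-,-]
Step 3: ref 5 -> FAULT, frames=[3,5,-]
Step 4: ref 5 -> HIT, frames=[3,5,-]
Step 5: ref 5 -> HIT, frames=[3,5,-]
Step 6: ref 5 -> HIT, frames=[3,5,-]
Step 7: ref 3 -> HIT, frames=[3,5,-]
Step 8: ref 3 -> HIT, frames=[3,5,-]
Step 9: ref 6 -> FAULT, frames=[3,5,6]
Step 10: ref 3 -> HIT, frames=[3,5,6]
Step 11: ref 6 -> HIT, frames=[3,5,6]
Step 12: ref 2 -> FAULT, evict 3, frames=[2,5,6]
At step 12: evicted page 3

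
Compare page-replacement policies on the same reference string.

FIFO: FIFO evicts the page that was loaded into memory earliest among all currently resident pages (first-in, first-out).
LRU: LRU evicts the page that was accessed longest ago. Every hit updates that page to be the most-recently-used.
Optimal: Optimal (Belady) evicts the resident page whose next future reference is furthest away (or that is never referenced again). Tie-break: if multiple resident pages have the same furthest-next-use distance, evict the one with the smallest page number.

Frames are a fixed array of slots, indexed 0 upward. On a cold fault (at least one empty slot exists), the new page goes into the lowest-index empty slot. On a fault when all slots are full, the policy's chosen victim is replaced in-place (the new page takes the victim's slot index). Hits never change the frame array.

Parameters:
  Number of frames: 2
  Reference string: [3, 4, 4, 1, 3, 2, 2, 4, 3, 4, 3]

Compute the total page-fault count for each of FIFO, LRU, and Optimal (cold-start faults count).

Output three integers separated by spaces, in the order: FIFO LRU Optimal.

--- FIFO ---
  step 0: ref 3 -> FAULT, frames=[3,-] (faults so far: 1)
  step 1: ref 4 -> FAULT, frames=[3,4] (faults so far: 2)
  step 2: ref 4 -> HIT, frames=[3,4] (faults so far: 2)
  step 3: ref 1 -> FAULT, evict 3, frames=[1,4] (faults so far: 3)
  step 4: ref 3 -> FAULT, evict 4, frames=[1,3] (faults so far: 4)
  step 5: ref 2 -> FAULT, evict 1, frames=[2,3] (faults so far: 5)
  step 6: ref 2 -> HIT, frames=[2,3] (faults so far: 5)
  step 7: ref 4 -> FAULT, evict 3, frames=[2,4] (faults so far: 6)
  step 8: ref 3 -> FAULT, evict 2, frames=[3,4] (faults so far: 7)
  step 9: ref 4 -> HIT, frames=[3,4] (faults so far: 7)
  step 10: ref 3 -> HIT, frames=[3,4] (faults so far: 7)
  FIFO total faults: 7
--- LRU ---
  step 0: ref 3 -> FAULT, frames=[3,-] (faults so far: 1)
  step 1: ref 4 -> FAULT, frames=[3,4] (faults so far: 2)
  step 2: ref 4 -> HIT, frames=[3,4] (faults so far: 2)
  step 3: ref 1 -> FAULT, evict 3, frames=[1,4] (faults so far: 3)
  step 4: ref 3 -> FAULT, evict 4, frames=[1,3] (faults so far: 4)
  step 5: ref 2 -> FAULT, evict 1, frames=[2,3] (faults so far: 5)
  step 6: ref 2 -> HIT, frames=[2,3] (faults so far: 5)
  step 7: ref 4 -> FAULT, evict 3, frames=[2,4] (faults so far: 6)
  step 8: ref 3 -> FAULT, evict 2, frames=[3,4] (faults so far: 7)
  step 9: ref 4 -> HIT, frames=[3,4] (faults so far: 7)
  step 10: ref 3 -> HIT, frames=[3,4] (faults so far: 7)
  LRU total faults: 7
--- Optimal ---
  step 0: ref 3 -> FAULT, frames=[3,-] (faults so far: 1)
  step 1: ref 4 -> FAULT, frames=[3,4] (faults so far: 2)
  step 2: ref 4 -> HIT, frames=[3,4] (faults so far: 2)
  step 3: ref 1 -> FAULT, evict 4, frames=[3,1] (faults so far: 3)
  step 4: ref 3 -> HIT, frames=[3,1] (faults so far: 3)
  step 5: ref 2 -> FAULT, evict 1, frames=[3,2] (faults so far: 4)
  step 6: ref 2 -> HIT, frames=[3,2] (faults so far: 4)
  step 7: ref 4 -> FAULT, evict 2, frames=[3,4] (faults so far: 5)
  step 8: ref 3 -> HIT, frames=[3,4] (faults so far: 5)
  step 9: ref 4 -> HIT, frames=[3,4] (faults so far: 5)
  step 10: ref 3 -> HIT, frames=[3,4] (faults so far: 5)
  Optimal total faults: 5

Answer: 7 7 5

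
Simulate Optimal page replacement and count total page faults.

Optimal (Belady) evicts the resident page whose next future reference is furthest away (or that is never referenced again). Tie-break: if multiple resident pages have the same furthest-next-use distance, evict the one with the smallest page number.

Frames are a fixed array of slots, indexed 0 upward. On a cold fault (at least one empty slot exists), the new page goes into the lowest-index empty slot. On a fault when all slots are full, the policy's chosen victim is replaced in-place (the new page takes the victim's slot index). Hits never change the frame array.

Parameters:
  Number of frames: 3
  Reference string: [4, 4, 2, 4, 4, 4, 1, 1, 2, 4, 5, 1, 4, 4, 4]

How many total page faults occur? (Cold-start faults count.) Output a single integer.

Step 0: ref 4 → FAULT, frames=[4,-,-]
Step 1: ref 4 → HIT, frames=[4,-,-]
Step 2: ref 2 → FAULT, frames=[4,2,-]
Step 3: ref 4 → HIT, frames=[4,2,-]
Step 4: ref 4 → HIT, frames=[4,2,-]
Step 5: ref 4 → HIT, frames=[4,2,-]
Step 6: ref 1 → FAULT, frames=[4,2,1]
Step 7: ref 1 → HIT, frames=[4,2,1]
Step 8: ref 2 → HIT, frames=[4,2,1]
Step 9: ref 4 → HIT, frames=[4,2,1]
Step 10: ref 5 → FAULT (evict 2), frames=[4,5,1]
Step 11: ref 1 → HIT, frames=[4,5,1]
Step 12: ref 4 → HIT, frames=[4,5,1]
Step 13: ref 4 → HIT, frames=[4,5,1]
Step 14: ref 4 → HIT, frames=[4,5,1]
Total faults: 4

Answer: 4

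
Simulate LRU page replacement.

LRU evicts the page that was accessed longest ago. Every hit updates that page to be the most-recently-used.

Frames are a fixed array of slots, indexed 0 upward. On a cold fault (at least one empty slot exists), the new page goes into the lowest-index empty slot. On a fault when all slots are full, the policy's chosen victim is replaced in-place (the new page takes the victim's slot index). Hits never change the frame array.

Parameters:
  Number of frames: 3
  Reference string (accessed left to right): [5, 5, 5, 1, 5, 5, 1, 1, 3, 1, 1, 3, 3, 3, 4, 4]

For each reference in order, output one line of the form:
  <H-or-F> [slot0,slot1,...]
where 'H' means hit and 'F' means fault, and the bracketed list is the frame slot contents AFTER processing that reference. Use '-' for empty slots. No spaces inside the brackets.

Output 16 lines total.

F [5,-,-]
H [5,-,-]
H [5,-,-]
F [5,1,-]
H [5,1,-]
H [5,1,-]
H [5,1,-]
H [5,1,-]
F [5,1,3]
H [5,1,3]
H [5,1,3]
H [5,1,3]
H [5,1,3]
H [5,1,3]
F [4,1,3]
H [4,1,3]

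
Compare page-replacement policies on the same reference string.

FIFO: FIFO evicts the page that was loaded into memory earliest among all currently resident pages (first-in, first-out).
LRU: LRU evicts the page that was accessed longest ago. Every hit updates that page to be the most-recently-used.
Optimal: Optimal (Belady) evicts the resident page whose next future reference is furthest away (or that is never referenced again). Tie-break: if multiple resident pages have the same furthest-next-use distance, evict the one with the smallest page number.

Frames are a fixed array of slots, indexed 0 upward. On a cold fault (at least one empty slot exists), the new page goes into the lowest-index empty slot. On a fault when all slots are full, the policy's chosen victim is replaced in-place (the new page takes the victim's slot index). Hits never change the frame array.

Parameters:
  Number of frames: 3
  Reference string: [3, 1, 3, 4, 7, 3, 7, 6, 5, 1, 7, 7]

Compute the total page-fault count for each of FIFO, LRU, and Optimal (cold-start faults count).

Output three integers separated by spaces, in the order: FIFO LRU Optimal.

--- FIFO ---
  step 0: ref 3 -> FAULT, frames=[3,-,-] (faults so far: 1)
  step 1: ref 1 -> FAULT, frames=[3,1,-] (faults so far: 2)
  step 2: ref 3 -> HIT, frames=[3,1,-] (faults so far: 2)
  step 3: ref 4 -> FAULT, frames=[3,1,4] (faults so far: 3)
  step 4: ref 7 -> FAULT, evict 3, frames=[7,1,4] (faults so far: 4)
  step 5: ref 3 -> FAULT, evict 1, frames=[7,3,4] (faults so far: 5)
  step 6: ref 7 -> HIT, frames=[7,3,4] (faults so far: 5)
  step 7: ref 6 -> FAULT, evict 4, frames=[7,3,6] (faults so far: 6)
  step 8: ref 5 -> FAULT, evict 7, frames=[5,3,6] (faults so far: 7)
  step 9: ref 1 -> FAULT, evict 3, frames=[5,1,6] (faults so far: 8)
  step 10: ref 7 -> FAULT, evict 6, frames=[5,1,7] (faults so far: 9)
  step 11: ref 7 -> HIT, frames=[5,1,7] (faults so far: 9)
  FIFO total faults: 9
--- LRU ---
  step 0: ref 3 -> FAULT, frames=[3,-,-] (faults so far: 1)
  step 1: ref 1 -> FAULT, frames=[3,1,-] (faults so far: 2)
  step 2: ref 3 -> HIT, frames=[3,1,-] (faults so far: 2)
  step 3: ref 4 -> FAULT, frames=[3,1,4] (faults so far: 3)
  step 4: ref 7 -> FAULT, evict 1, frames=[3,7,4] (faults so far: 4)
  step 5: ref 3 -> HIT, frames=[3,7,4] (faults so far: 4)
  step 6: ref 7 -> HIT, frames=[3,7,4] (faults so far: 4)
  step 7: ref 6 -> FAULT, evict 4, frames=[3,7,6] (faults so far: 5)
  step 8: ref 5 -> FAULT, evict 3, frames=[5,7,6] (faults so far: 6)
  step 9: ref 1 -> FAULT, evict 7, frames=[5,1,6] (faults so far: 7)
  step 10: ref 7 -> FAULT, evict 6, frames=[5,1,7] (faults so far: 8)
  step 11: ref 7 -> HIT, frames=[5,1,7] (faults so far: 8)
  LRU total faults: 8
--- Optimal ---
  step 0: ref 3 -> FAULT, frames=[3,-,-] (faults so far: 1)
  step 1: ref 1 -> FAULT, frames=[3,1,-] (faults so far: 2)
  step 2: ref 3 -> HIT, frames=[3,1,-] (faults so far: 2)
  step 3: ref 4 -> FAULT, frames=[3,1,4] (faults so far: 3)
  step 4: ref 7 -> FAULT, evict 4, frames=[3,1,7] (faults so far: 4)
  step 5: ref 3 -> HIT, frames=[3,1,7] (faults so far: 4)
  step 6: ref 7 -> HIT, frames=[3,1,7] (faults so far: 4)
  step 7: ref 6 -> FAULT, evict 3, frames=[6,1,7] (faults so far: 5)
  step 8: ref 5 -> FAULT, evict 6, frames=[5,1,7] (faults so far: 6)
  step 9: ref 1 -> HIT, frames=[5,1,7] (faults so far: 6)
  step 10: ref 7 -> HIT, frames=[5,1,7] (faults so far: 6)
  step 11: ref 7 -> HIT, frames=[5,1,7] (faults so far: 6)
  Optimal total faults: 6

Answer: 9 8 6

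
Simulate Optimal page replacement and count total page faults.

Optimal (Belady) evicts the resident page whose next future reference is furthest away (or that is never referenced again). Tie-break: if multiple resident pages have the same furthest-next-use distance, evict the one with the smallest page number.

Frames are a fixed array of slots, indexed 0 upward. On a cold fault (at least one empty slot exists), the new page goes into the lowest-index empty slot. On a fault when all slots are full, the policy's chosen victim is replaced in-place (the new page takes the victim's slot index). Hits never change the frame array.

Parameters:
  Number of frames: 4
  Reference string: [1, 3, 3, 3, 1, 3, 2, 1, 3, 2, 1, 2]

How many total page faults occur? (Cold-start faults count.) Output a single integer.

Step 0: ref 1 → FAULT, frames=[1,-,-,-]
Step 1: ref 3 → FAULT, frames=[1,3,-,-]
Step 2: ref 3 → HIT, frames=[1,3,-,-]
Step 3: ref 3 → HIT, frames=[1,3,-,-]
Step 4: ref 1 → HIT, frames=[1,3,-,-]
Step 5: ref 3 → HIT, frames=[1,3,-,-]
Step 6: ref 2 → FAULT, frames=[1,3,2,-]
Step 7: ref 1 → HIT, frames=[1,3,2,-]
Step 8: ref 3 → HIT, frames=[1,3,2,-]
Step 9: ref 2 → HIT, frames=[1,3,2,-]
Step 10: ref 1 → HIT, frames=[1,3,2,-]
Step 11: ref 2 → HIT, frames=[1,3,2,-]
Total faults: 3

Answer: 3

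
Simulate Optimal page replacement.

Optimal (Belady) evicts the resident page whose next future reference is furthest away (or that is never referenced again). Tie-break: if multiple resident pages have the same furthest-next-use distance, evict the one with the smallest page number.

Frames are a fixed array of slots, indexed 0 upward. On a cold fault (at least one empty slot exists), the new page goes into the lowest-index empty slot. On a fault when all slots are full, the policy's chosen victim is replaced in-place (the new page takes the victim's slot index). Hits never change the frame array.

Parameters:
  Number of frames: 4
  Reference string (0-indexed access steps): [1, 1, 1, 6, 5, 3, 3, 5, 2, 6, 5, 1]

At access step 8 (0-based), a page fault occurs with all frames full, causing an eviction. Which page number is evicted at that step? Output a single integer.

Answer: 3

Derivation:
Step 0: ref 1 -> FAULT, frames=[1,-,-,-]
Step 1: ref 1 -> HIT, frames=[1,-,-,-]
Step 2: ref 1 -> HIT, frames=[1,-,-,-]
Step 3: ref 6 -> FAULT, frames=[1,6,-,-]
Step 4: ref 5 -> FAULT, frames=[1,6,5,-]
Step 5: ref 3 -> FAULT, frames=[1,6,5,3]
Step 6: ref 3 -> HIT, frames=[1,6,5,3]
Step 7: ref 5 -> HIT, frames=[1,6,5,3]
Step 8: ref 2 -> FAULT, evict 3, frames=[1,6,5,2]
At step 8: evicted page 3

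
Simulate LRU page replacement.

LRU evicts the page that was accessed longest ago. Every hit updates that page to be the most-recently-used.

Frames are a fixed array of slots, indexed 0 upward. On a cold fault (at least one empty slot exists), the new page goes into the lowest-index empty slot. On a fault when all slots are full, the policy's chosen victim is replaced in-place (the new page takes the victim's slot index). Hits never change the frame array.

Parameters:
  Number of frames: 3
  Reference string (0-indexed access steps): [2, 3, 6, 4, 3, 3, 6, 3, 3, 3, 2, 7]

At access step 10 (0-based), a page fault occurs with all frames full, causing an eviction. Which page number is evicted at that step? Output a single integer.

Answer: 4

Derivation:
Step 0: ref 2 -> FAULT, frames=[2,-,-]
Step 1: ref 3 -> FAULT, frames=[2,3,-]
Step 2: ref 6 -> FAULT, frames=[2,3,6]
Step 3: ref 4 -> FAULT, evict 2, frames=[4,3,6]
Step 4: ref 3 -> HIT, frames=[4,3,6]
Step 5: ref 3 -> HIT, frames=[4,3,6]
Step 6: ref 6 -> HIT, frames=[4,3,6]
Step 7: ref 3 -> HIT, frames=[4,3,6]
Step 8: ref 3 -> HIT, frames=[4,3,6]
Step 9: ref 3 -> HIT, frames=[4,3,6]
Step 10: ref 2 -> FAULT, evict 4, frames=[2,3,6]
At step 10: evicted page 4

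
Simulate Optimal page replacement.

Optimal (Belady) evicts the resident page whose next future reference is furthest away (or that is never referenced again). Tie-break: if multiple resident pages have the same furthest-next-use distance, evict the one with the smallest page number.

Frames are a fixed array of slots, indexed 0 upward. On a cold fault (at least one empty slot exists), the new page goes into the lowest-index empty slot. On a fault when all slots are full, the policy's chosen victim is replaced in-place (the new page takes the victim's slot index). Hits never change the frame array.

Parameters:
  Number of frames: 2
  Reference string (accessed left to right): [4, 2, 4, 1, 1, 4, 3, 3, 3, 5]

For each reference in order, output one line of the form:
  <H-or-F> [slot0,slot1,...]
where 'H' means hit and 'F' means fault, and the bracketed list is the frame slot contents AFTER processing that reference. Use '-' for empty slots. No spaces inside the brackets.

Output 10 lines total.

F [4,-]
F [4,2]
H [4,2]
F [4,1]
H [4,1]
H [4,1]
F [4,3]
H [4,3]
H [4,3]
F [4,5]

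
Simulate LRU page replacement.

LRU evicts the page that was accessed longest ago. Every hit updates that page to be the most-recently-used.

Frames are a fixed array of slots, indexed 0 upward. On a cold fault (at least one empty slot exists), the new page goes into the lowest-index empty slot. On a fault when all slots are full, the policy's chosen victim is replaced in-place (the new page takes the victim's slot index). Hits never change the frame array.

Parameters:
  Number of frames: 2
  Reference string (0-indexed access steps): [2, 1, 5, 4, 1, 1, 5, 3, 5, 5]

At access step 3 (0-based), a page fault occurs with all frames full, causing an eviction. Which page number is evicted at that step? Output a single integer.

Step 0: ref 2 -> FAULT, frames=[2,-]
Step 1: ref 1 -> FAULT, frames=[2,1]
Step 2: ref 5 -> FAULT, evict 2, frames=[5,1]
Step 3: ref 4 -> FAULT, evict 1, frames=[5,4]
At step 3: evicted page 1

Answer: 1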